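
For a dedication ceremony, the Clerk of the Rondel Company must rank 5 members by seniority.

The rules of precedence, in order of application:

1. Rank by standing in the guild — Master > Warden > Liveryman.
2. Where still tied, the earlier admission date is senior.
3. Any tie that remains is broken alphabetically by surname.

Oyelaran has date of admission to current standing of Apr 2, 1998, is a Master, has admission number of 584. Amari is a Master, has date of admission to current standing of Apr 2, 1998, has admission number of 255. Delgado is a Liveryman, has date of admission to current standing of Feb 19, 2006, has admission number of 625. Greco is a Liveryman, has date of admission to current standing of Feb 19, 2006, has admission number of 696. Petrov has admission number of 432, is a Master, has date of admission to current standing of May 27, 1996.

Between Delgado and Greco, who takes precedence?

By standing in the guild: Petrov, Amari and Oyelaran (Master); then Delgado and Greco (Liveryman).
Among Petrov, Amari and Oyelaran, by date of admission to current standing (earlier first): Petrov (May 27, 1996) before Amari and Oyelaran (Apr 2, 1998).
Among Amari and Oyelaran, alphabetically by surname: Amari before Oyelaran.
Delgado and Greco both have date of admission to current standing Feb 19, 2006, so the next rule applies.
Among Delgado and Greco, alphabetically by surname: Delgado before Greco.
So Delgado takes precedence.

Delgado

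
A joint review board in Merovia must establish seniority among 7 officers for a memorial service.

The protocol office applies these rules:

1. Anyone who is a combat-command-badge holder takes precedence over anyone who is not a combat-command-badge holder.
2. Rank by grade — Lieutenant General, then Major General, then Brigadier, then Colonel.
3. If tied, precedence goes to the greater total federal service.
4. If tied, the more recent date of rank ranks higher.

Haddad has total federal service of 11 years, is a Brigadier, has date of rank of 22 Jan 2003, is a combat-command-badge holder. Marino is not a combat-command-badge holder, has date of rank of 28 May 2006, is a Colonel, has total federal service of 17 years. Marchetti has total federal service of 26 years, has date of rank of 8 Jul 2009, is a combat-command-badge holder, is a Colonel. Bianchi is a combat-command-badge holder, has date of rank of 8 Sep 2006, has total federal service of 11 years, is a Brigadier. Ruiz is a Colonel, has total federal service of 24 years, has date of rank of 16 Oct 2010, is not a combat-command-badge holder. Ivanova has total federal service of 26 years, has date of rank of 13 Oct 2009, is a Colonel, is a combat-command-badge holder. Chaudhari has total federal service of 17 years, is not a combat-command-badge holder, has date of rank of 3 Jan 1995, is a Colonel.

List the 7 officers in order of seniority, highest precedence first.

By the first rule: Bianchi, Haddad, Ivanova and Marchetti (each a combat-command-badge holder); then Ruiz, Marino and Chaudhari (each not a combat-command-badge holder).
Among Bianchi, Haddad, Ivanova and Marchetti, by grade: Bianchi and Haddad (Brigadier) before Ivanova and Marchetti (Colonel).
Bianchi and Haddad both have total federal service 11 years, so the next rule applies.
Among Bianchi and Haddad, by date of rank (later first): Bianchi (8 Sep 2006) before Haddad (22 Jan 2003).
Ivanova and Marchetti both have total federal service 26 years, so the next rule applies.
Among Ivanova and Marchetti, by date of rank (later first): Ivanova (13 Oct 2009) before Marchetti (8 Jul 2009).
Ruiz, Marino and Chaudhari are each Colonel, so the next rule applies.
Among Ruiz, Marino and Chaudhari, by total federal service (higher first): Ruiz (24 years) before Marino and Chaudhari (17 years).
Among Marino and Chaudhari, by date of rank (later first): Marino (28 May 2006) before Chaudhari (3 Jan 1995).
Full order: Bianchi, Haddad, Ivanova, Marchetti, Ruiz, Marino, Chaudhari.

Bianchi, Haddad, Ivanova, Marchetti, Ruiz, Marino, Chaudhari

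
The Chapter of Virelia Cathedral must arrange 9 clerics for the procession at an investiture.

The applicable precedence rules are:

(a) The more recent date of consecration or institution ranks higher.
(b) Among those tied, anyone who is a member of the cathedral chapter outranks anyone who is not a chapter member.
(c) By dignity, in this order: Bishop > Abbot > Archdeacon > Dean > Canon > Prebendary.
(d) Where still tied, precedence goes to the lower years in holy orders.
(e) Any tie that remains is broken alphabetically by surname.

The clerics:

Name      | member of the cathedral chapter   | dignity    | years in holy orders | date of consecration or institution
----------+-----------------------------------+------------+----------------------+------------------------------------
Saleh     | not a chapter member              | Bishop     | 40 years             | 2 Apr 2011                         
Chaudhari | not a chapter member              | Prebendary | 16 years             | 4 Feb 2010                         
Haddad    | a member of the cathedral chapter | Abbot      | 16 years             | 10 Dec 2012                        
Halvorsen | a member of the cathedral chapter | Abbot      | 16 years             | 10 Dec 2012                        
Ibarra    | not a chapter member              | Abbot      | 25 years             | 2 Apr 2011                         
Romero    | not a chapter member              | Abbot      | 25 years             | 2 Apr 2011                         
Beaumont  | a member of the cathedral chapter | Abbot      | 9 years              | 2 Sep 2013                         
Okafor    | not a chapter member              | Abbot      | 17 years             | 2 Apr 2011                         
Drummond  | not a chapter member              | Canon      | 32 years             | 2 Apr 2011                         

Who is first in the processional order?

Beaumont

By date of consecration or institution (later first): Beaumont (2 Sep 2013); then Haddad and Halvorsen (both 10 Dec 2012); then Saleh, Okafor, Ibarra, Romero and Drummond (each 2 Apr 2011); then Chaudhari (4 Feb 2010).
Haddad and Halvorsen are each a member of the cathedral chapter, so the next rule applies.
Haddad and Halvorsen are each Abbot, so the next rule applies.
Haddad and Halvorsen both have years in holy orders 16 years, so the next rule applies.
Among Haddad and Halvorsen, alphabetically by surname: Haddad before Halvorsen.
Saleh, Okafor, Ibarra, Romero and Drummond are each not a chapter member, so the next rule applies.
Among Saleh, Okafor, Ibarra, Romero and Drummond, by dignity: Saleh (Bishop) before Okafor, Ibarra and Romero (Abbot) before Drummond (Canon).
Among Okafor, Ibarra and Romero, by years in holy orders (lower first): Okafor (17 years) before Ibarra and Romero (25 years).
Among Ibarra and Romero, alphabetically by surname: Ibarra before Romero.
Order: Beaumont, Haddad, Halvorsen, Saleh, Okafor, Ibarra, Romero, Drummond, Chaudhari.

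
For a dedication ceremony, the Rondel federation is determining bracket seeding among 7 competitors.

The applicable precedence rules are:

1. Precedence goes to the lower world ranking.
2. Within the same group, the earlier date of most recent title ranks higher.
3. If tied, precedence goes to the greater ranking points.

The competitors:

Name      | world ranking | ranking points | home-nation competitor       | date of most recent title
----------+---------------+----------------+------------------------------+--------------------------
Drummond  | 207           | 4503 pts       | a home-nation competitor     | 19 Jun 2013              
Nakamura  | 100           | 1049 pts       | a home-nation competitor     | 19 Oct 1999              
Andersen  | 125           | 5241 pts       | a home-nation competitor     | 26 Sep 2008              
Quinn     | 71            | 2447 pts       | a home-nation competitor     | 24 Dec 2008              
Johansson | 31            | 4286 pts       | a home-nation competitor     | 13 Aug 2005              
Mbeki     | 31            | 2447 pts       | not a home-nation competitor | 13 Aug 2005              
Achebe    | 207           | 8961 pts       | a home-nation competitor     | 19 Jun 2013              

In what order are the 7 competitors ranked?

Johansson, Mbeki, Quinn, Nakamura, Andersen, Achebe, Drummond

By world ranking (lower first): Johansson and Mbeki (both 31); then Quinn (71); then Nakamura (100); then Andersen (125); then Achebe and Drummond (both 207).
Johansson and Mbeki both have date of most recent title 13 Aug 2005, so the next rule applies.
Among Johansson and Mbeki, by ranking points (higher first): Johansson (4286 pts) before Mbeki (2447 pts).
Achebe and Drummond both have date of most recent title 19 Jun 2013, so the next rule applies.
Among Achebe and Drummond, by ranking points (higher first): Achebe (8961 pts) before Drummond (4503 pts).
Full order: Johansson, Mbeki, Quinn, Nakamura, Andersen, Achebe, Drummond.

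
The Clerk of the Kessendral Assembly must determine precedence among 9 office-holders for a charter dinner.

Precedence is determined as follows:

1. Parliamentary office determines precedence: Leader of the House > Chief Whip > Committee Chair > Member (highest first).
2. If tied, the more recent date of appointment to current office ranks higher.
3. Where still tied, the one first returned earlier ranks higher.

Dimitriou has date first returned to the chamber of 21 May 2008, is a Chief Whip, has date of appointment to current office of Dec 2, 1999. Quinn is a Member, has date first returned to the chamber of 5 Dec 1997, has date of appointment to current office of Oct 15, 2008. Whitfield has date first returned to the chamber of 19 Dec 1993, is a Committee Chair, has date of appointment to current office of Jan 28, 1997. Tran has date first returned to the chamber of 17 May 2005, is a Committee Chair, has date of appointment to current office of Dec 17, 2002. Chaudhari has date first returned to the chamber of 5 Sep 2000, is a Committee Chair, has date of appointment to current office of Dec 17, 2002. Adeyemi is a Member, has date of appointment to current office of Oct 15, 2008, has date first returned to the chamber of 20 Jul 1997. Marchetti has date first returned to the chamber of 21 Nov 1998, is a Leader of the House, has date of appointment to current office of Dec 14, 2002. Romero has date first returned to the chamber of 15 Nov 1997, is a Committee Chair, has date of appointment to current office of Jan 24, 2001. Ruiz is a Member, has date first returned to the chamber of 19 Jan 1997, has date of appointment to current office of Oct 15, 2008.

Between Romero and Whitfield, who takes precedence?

By parliamentary office: Marchetti (Leader of the House); then Dimitriou (Chief Whip); then Chaudhari, Tran, Romero and Whitfield (Committee Chair); then Ruiz, Adeyemi and Quinn (Member).
Among Chaudhari, Tran, Romero and Whitfield, by date of appointment to current office (later first): Chaudhari and Tran (Dec 17, 2002) before Romero (Jan 24, 2001) before Whitfield (Jan 28, 1997).
Among Chaudhari and Tran, by date first returned to the chamber (earlier first): Chaudhari (5 Sep 2000) before Tran (17 May 2005).
Ruiz, Adeyemi and Quinn all have date of appointment to current office Oct 15, 2008, so the next rule applies.
Among Ruiz, Adeyemi and Quinn, by date first returned to the chamber (earlier first): Ruiz (19 Jan 1997) before Adeyemi (20 Jul 1997) before Quinn (5 Dec 1997).
So Romero takes precedence.

Romero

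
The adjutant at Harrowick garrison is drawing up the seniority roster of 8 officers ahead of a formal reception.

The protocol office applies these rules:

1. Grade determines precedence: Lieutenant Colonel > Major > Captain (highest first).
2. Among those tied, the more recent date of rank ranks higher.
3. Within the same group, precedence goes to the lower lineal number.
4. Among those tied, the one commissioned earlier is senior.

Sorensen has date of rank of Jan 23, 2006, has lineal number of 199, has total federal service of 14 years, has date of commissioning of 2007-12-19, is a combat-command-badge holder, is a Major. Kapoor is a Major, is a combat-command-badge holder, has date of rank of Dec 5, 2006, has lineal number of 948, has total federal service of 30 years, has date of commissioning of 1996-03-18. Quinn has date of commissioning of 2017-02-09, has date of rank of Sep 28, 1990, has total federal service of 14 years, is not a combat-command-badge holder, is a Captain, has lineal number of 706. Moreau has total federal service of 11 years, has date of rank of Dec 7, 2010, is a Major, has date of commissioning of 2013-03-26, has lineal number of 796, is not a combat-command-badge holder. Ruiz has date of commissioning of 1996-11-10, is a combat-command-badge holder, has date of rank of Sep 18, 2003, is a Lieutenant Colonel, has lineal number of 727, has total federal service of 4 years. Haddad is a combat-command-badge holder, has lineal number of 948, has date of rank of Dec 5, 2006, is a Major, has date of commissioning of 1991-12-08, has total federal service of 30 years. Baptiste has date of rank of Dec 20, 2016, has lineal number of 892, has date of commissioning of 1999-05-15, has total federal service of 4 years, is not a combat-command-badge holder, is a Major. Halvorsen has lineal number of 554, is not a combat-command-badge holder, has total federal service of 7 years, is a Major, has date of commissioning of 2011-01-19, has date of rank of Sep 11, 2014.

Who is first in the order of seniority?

By grade: Ruiz (Lieutenant Colonel); then Baptiste, Halvorsen, Moreau, Haddad, Kapoor and Sorensen (Major); then Quinn (Captain).
Among Baptiste, Halvorsen, Moreau, Haddad, Kapoor and Sorensen, by date of rank (later first): Baptiste (Dec 20, 2016) before Halvorsen (Sep 11, 2014) before Moreau (Dec 7, 2010) before Haddad and Kapoor (Dec 5, 2006) before Sorensen (Jan 23, 2006).
Haddad and Kapoor both have lineal number 948, so the next rule applies.
Among Haddad and Kapoor, by date of commissioning (earlier first): Haddad (1991-12-08) before Kapoor (1996-03-18).
Order: Ruiz, Baptiste, Halvorsen, Moreau, Haddad, Kapoor, Sorensen, Quinn.

Ruiz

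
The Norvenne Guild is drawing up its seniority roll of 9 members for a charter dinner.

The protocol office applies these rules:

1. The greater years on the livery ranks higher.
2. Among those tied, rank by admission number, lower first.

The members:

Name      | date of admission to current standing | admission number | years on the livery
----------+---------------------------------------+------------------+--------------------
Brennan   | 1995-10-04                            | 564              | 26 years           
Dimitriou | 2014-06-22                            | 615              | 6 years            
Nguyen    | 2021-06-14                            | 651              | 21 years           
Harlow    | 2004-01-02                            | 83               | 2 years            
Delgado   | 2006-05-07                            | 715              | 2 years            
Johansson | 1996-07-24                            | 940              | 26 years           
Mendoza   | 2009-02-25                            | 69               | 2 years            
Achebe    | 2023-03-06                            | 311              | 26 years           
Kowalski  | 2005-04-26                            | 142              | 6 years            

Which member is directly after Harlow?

Delgado

By years on the livery (higher first): Achebe, Brennan and Johansson (each 26 years); then Nguyen (21 years); then Kowalski and Dimitriou (both 6 years); then Mendoza, Harlow and Delgado (each 2 years).
Among Achebe, Brennan and Johansson, by admission number (lower first): Achebe (311) before Brennan (564) before Johansson (940).
Among Kowalski and Dimitriou, by admission number (lower first): Kowalski (142) before Dimitriou (615).
Among Mendoza, Harlow and Delgado, by admission number (lower first): Mendoza (69) before Harlow (83) before Delgado (715).
Order: Achebe, Brennan, Johansson, Nguyen, Kowalski, Dimitriou, Mendoza, Harlow, Delgado.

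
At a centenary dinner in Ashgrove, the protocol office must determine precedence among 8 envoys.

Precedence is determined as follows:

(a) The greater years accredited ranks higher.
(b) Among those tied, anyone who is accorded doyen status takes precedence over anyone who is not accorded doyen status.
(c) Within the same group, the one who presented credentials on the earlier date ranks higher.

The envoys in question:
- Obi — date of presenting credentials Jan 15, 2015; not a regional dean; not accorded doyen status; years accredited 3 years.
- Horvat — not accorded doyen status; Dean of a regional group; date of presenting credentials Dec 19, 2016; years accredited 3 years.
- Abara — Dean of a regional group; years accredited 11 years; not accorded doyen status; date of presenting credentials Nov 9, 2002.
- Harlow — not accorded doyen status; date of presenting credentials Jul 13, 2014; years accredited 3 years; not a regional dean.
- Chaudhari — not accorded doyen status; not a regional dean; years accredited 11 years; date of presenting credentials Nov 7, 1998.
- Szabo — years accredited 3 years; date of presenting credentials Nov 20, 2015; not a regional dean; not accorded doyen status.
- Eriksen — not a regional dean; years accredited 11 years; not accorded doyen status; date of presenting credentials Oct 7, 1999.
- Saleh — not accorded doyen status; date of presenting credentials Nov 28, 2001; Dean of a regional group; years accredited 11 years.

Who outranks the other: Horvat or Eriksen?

Eriksen

By years accredited (higher first): Chaudhari, Eriksen, Saleh and Abara (each 11 years); then Harlow, Obi, Szabo and Horvat (each 3 years).
Chaudhari, Eriksen, Saleh and Abara are each not accorded doyen status, so the next rule applies.
Among Chaudhari, Eriksen, Saleh and Abara, by date of presenting credentials (earlier first): Chaudhari (Nov 7, 1998) before Eriksen (Oct 7, 1999) before Saleh (Nov 28, 2001) before Abara (Nov 9, 2002).
Harlow, Obi, Szabo and Horvat are each not accorded doyen status, so the next rule applies.
Among Harlow, Obi, Szabo and Horvat, by date of presenting credentials (earlier first): Harlow (Jul 13, 2014) before Obi (Jan 15, 2015) before Szabo (Nov 20, 2015) before Horvat (Dec 19, 2016).
So Eriksen takes precedence.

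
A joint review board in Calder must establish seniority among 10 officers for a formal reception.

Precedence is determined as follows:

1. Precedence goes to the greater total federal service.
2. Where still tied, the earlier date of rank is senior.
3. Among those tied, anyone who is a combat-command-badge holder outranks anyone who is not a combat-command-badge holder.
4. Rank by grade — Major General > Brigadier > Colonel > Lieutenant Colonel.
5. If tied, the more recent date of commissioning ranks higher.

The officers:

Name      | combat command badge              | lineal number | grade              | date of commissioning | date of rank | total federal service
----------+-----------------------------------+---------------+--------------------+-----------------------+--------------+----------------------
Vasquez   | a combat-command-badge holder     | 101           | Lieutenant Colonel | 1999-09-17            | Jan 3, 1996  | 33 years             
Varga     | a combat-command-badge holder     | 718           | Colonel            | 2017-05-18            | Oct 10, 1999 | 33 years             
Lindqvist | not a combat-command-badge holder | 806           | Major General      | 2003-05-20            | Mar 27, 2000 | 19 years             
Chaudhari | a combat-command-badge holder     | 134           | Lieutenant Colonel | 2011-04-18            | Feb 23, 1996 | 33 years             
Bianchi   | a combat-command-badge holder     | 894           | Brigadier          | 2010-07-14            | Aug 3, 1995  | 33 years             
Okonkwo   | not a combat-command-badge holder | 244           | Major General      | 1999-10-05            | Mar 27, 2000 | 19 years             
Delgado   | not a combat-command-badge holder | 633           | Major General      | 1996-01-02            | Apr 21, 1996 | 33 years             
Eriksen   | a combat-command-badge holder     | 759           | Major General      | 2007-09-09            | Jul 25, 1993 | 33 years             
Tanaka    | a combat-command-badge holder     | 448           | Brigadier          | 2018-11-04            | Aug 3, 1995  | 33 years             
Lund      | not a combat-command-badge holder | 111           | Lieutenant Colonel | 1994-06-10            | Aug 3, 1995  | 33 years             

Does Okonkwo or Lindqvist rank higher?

Lindqvist

By total federal service (higher first): Eriksen, Tanaka, Bianchi, Lund, Vasquez, Chaudhari, Delgado and Varga (each 33 years); then Lindqvist and Okonkwo (both 19 years).
Among Eriksen, Tanaka, Bianchi, Lund, Vasquez, Chaudhari, Delgado and Varga, by date of rank (earlier first): Eriksen (Jul 25, 1993) before Tanaka, Bianchi and Lund (Aug 3, 1995) before Vasquez (Jan 3, 1996) before Chaudhari (Feb 23, 1996) before Delgado (Apr 21, 1996) before Varga (Oct 10, 1999).
Among Tanaka, Bianchi and Lund, a combat-command-badge holder before not a combat-command-badge holder: Tanaka and Bianchi (a combat-command-badge holder) before Lund (not a combat-command-badge holder).
Tanaka and Bianchi are each Brigadier, so the next rule applies.
Among Tanaka and Bianchi, by date of commissioning (later first): Tanaka (2018-11-04) before Bianchi (2010-07-14).
Lindqvist and Okonkwo both have date of rank Mar 27, 2000, so the next rule applies.
Lindqvist and Okonkwo are each not a combat-command-badge holder, so the next rule applies.
Lindqvist and Okonkwo are each Major General, so the next rule applies.
Among Lindqvist and Okonkwo, by date of commissioning (later first): Lindqvist (2003-05-20) before Okonkwo (1999-10-05).
So Lindqvist takes precedence.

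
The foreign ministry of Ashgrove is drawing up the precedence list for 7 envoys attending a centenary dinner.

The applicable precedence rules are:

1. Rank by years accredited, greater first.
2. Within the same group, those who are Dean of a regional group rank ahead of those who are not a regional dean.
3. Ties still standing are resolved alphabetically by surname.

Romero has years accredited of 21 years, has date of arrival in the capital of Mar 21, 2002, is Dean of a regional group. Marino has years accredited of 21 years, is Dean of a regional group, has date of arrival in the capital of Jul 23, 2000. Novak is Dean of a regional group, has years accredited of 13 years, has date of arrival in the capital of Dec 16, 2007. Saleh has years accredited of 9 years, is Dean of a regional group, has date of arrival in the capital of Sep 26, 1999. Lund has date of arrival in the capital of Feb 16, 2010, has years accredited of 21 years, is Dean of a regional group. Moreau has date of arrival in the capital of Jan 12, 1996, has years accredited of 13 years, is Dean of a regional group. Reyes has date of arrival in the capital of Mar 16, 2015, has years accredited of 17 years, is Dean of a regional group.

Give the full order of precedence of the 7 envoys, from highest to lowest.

Lund, Marino, Romero, Reyes, Moreau, Novak, Saleh

By years accredited (higher first): Lund, Marino and Romero (each 21 years); then Reyes (17 years); then Moreau and Novak (both 13 years); then Saleh (9 years).
Lund, Marino and Romero are each Dean of a regional group, so the next rule applies.
Among Lund, Marino and Romero, alphabetically by surname: Lund before Marino before Romero.
Moreau and Novak are each Dean of a regional group, so the next rule applies.
Among Moreau and Novak, alphabetically by surname: Moreau before Novak.
Full order: Lund, Marino, Romero, Reyes, Moreau, Novak, Saleh.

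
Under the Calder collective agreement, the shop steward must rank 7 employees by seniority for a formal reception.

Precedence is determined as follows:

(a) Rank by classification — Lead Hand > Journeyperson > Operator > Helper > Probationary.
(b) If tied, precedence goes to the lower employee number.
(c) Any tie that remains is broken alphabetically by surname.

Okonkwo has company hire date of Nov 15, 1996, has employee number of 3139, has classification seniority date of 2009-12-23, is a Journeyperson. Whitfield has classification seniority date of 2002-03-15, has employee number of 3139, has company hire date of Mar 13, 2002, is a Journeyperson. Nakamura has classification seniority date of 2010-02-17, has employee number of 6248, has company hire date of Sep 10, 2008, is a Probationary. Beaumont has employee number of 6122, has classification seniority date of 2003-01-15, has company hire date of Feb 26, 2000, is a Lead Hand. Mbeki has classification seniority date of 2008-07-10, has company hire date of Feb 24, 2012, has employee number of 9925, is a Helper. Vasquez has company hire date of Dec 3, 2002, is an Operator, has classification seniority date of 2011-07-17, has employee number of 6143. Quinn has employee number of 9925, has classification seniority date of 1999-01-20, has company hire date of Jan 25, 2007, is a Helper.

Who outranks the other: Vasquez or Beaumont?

By classification: Beaumont (Lead Hand); then Okonkwo and Whitfield (Journeyperson); then Vasquez (Operator); then Mbeki and Quinn (Helper); then Nakamura (Probationary).
Okonkwo and Whitfield both have employee number 3139, so the next rule applies.
Among Okonkwo and Whitfield, alphabetically by surname: Okonkwo before Whitfield.
Mbeki and Quinn both have employee number 9925, so the next rule applies.
Among Mbeki and Quinn, alphabetically by surname: Mbeki before Quinn.
So Beaumont takes precedence.

Beaumont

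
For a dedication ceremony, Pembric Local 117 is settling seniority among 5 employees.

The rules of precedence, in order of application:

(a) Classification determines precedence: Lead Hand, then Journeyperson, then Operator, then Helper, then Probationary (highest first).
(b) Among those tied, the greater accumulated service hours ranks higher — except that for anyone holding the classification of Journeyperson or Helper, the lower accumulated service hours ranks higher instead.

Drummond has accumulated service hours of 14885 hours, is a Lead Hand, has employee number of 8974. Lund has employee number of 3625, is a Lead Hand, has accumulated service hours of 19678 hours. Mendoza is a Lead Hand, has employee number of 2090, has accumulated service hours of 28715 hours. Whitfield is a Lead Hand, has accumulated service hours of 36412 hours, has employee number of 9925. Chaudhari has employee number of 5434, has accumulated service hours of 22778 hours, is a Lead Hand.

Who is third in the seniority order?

Chaudhari

By classification: Whitfield, Mendoza, Chaudhari, Lund and Drummond (Lead Hand).
Among Whitfield, Mendoza, Chaudhari, Lund and Drummond, by accumulated service hours (higher first): Whitfield (36412 hours) before Mendoza (28715 hours) before Chaudhari (22778 hours) before Lund (19678 hours) before Drummond (14885 hours).
Order: Whitfield, Mendoza, Chaudhari, Lund, Drummond.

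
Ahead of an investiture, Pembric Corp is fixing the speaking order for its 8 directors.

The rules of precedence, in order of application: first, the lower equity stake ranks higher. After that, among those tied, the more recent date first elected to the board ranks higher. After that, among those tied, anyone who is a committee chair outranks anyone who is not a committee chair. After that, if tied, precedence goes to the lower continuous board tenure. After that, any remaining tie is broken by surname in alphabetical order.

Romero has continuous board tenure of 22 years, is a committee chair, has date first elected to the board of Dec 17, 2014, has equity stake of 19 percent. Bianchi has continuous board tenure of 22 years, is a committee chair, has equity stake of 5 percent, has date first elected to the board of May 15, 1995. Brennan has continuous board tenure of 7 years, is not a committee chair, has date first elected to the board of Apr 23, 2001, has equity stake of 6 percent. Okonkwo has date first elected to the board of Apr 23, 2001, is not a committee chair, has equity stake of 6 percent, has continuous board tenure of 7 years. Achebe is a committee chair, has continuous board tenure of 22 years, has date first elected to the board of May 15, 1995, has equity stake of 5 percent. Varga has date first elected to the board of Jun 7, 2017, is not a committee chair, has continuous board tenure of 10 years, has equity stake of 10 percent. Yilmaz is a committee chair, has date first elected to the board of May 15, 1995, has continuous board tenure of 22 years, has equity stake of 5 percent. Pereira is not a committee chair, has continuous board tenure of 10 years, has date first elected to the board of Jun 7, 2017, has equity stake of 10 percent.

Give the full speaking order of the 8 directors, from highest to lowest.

Achebe, Bianchi, Yilmaz, Brennan, Okonkwo, Pereira, Varga, Romero

By equity stake (lower first): Achebe, Bianchi and Yilmaz (each 5 percent); then Brennan and Okonkwo (both 6 percent); then Pereira and Varga (both 10 percent); then Romero (19 percent).
Achebe, Bianchi and Yilmaz all have date first elected to the board May 15, 1995, so the next rule applies.
Achebe, Bianchi and Yilmaz are each a committee chair, so the next rule applies.
Achebe, Bianchi and Yilmaz all have continuous board tenure 22 years, so the next rule applies.
Among Achebe, Bianchi and Yilmaz, alphabetically by surname: Achebe before Bianchi before Yilmaz.
Brennan and Okonkwo both have date first elected to the board Apr 23, 2001, so the next rule applies.
Brennan and Okonkwo are each not a committee chair, so the next rule applies.
Brennan and Okonkwo both have continuous board tenure 7 years, so the next rule applies.
Among Brennan and Okonkwo, alphabetically by surname: Brennan before Okonkwo.
Pereira and Varga both have date first elected to the board Jun 7, 2017, so the next rule applies.
Pereira and Varga are each not a committee chair, so the next rule applies.
Pereira and Varga both have continuous board tenure 10 years, so the next rule applies.
Among Pereira and Varga, alphabetically by surname: Pereira before Varga.
Full order: Achebe, Bianchi, Yilmaz, Brennan, Okonkwo, Pereira, Varga, Romero.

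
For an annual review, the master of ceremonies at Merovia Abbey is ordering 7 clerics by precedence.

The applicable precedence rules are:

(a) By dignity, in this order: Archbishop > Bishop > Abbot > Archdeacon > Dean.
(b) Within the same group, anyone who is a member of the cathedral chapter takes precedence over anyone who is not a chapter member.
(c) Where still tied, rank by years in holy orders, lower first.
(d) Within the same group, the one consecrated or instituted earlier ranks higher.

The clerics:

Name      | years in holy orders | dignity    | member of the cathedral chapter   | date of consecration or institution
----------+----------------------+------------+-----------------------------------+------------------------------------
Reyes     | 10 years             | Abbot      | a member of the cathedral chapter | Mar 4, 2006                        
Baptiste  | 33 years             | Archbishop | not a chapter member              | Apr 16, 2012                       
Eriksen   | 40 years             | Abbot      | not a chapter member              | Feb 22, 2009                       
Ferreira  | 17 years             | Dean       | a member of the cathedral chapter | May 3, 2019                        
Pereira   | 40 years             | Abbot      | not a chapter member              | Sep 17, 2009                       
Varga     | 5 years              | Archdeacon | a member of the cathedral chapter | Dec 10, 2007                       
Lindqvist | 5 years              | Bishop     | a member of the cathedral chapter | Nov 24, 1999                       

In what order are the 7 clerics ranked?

By dignity: Baptiste (Archbishop); then Lindqvist (Bishop); then Reyes, Eriksen and Pereira (Abbot); then Varga (Archdeacon); then Ferreira (Dean).
Among Reyes, Eriksen and Pereira, a member of the cathedral chapter before not a chapter member: Reyes (a member of the cathedral chapter) before Eriksen and Pereira (not a chapter member).
Eriksen and Pereira both have years in holy orders 40 years, so the next rule applies.
Among Eriksen and Pereira, by date of consecration or institution (earlier first): Eriksen (Feb 22, 2009) before Pereira (Sep 17, 2009).
Full order: Baptiste, Lindqvist, Reyes, Eriksen, Pereira, Varga, Ferreira.

Baptiste, Lindqvist, Reyes, Eriksen, Pereira, Varga, Ferreira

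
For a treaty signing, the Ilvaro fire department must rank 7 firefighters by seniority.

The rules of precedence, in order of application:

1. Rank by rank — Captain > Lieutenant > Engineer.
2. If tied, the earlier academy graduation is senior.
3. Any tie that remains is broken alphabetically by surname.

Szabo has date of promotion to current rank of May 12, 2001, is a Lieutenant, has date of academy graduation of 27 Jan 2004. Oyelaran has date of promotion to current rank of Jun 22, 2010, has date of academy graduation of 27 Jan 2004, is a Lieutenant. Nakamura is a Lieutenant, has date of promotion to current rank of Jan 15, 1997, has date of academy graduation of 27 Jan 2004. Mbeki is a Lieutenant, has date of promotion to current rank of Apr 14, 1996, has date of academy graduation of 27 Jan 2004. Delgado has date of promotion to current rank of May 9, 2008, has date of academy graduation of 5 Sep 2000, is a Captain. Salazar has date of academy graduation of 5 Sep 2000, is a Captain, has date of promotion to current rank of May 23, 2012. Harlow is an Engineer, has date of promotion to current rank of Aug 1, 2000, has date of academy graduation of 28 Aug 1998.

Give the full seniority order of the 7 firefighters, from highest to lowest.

By rank: Delgado and Salazar (Captain); then Mbeki, Nakamura, Oyelaran and Szabo (Lieutenant); then Harlow (Engineer).
Delgado and Salazar both have date of academy graduation 5 Sep 2000, so the next rule applies.
Among Delgado and Salazar, alphabetically by surname: Delgado before Salazar.
Mbeki, Nakamura, Oyelaran and Szabo all have date of academy graduation 27 Jan 2004, so the next rule applies.
Among Mbeki, Nakamura, Oyelaran and Szabo, alphabetically by surname: Mbeki before Nakamura before Oyelaran before Szabo.
Full order: Delgado, Salazar, Mbeki, Nakamura, Oyelaran, Szabo, Harlow.

Delgado, Salazar, Mbeki, Nakamura, Oyelaran, Szabo, Harlow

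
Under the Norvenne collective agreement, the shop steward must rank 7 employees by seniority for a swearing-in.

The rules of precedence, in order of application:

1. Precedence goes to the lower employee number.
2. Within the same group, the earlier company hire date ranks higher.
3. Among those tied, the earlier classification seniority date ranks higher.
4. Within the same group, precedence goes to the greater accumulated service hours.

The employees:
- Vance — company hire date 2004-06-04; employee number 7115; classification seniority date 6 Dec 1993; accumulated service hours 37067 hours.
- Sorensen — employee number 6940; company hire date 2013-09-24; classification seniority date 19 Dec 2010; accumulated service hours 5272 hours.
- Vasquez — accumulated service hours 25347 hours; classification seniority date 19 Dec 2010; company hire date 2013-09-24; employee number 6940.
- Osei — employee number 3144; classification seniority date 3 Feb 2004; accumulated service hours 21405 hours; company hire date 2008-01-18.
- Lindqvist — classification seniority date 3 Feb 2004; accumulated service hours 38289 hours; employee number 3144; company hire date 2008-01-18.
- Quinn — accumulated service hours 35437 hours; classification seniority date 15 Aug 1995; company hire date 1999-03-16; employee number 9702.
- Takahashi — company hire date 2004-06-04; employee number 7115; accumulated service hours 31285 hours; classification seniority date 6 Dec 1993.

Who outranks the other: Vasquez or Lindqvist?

Lindqvist

By employee number (lower first): Lindqvist and Osei (both 3144); then Vasquez and Sorensen (both 6940); then Vance and Takahashi (both 7115); then Quinn (9702).
Lindqvist and Osei both have company hire date 2008-01-18, so the next rule applies.
Lindqvist and Osei both have classification seniority date 3 Feb 2004, so the next rule applies.
Among Lindqvist and Osei, by accumulated service hours (higher first): Lindqvist (38289 hours) before Osei (21405 hours).
Vasquez and Sorensen both have company hire date 2013-09-24, so the next rule applies.
Vasquez and Sorensen both have classification seniority date 19 Dec 2010, so the next rule applies.
Among Vasquez and Sorensen, by accumulated service hours (higher first): Vasquez (25347 hours) before Sorensen (5272 hours).
Vance and Takahashi both have company hire date 2004-06-04, so the next rule applies.
Vance and Takahashi both have classification seniority date 6 Dec 1993, so the next rule applies.
Among Vance and Takahashi, by accumulated service hours (higher first): Vance (37067 hours) before Takahashi (31285 hours).
So Lindqvist takes precedence.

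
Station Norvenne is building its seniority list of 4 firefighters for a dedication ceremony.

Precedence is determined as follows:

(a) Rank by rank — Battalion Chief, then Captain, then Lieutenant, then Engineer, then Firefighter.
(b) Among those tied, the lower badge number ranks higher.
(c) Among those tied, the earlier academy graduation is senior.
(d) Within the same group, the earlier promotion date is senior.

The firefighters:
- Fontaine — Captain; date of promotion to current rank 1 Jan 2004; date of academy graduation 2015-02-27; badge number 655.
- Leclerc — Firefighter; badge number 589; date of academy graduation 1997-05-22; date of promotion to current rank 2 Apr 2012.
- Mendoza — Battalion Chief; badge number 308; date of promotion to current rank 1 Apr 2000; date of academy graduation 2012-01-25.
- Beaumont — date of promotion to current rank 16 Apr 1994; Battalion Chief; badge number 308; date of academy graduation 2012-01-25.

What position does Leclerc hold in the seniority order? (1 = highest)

4

By rank: Beaumont and Mendoza (Battalion Chief); then Fontaine (Captain); then Leclerc (Firefighter).
Beaumont and Mendoza both have badge number 308, so the next rule applies.
Beaumont and Mendoza both have date of academy graduation 2012-01-25, so the next rule applies.
Among Beaumont and Mendoza, by date of promotion to current rank (earlier first): Beaumont (16 Apr 1994) before Mendoza (1 Apr 2000).
Order: Beaumont, Mendoza, Fontaine, Leclerc. So position 4.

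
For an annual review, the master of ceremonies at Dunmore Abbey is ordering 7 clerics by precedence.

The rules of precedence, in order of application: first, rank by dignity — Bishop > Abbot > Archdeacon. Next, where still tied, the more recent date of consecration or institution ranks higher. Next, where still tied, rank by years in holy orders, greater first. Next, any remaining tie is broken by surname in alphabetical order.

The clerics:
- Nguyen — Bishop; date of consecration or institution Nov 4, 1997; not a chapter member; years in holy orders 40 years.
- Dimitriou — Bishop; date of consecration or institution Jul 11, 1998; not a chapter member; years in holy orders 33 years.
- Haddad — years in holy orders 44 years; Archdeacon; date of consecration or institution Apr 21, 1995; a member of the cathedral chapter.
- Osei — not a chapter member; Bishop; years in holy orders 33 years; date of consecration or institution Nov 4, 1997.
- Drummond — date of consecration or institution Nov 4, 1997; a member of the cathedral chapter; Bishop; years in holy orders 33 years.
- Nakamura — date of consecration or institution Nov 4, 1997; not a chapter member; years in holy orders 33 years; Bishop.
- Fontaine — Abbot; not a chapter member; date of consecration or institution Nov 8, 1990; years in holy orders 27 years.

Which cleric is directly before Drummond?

By dignity: Dimitriou, Nguyen, Drummond, Nakamura and Osei (Bishop); then Fontaine (Abbot); then Haddad (Archdeacon).
Among Dimitriou, Nguyen, Drummond, Nakamura and Osei, by date of consecration or institution (later first): Dimitriou (Jul 11, 1998) before Nguyen, Drummond, Nakamura and Osei (Nov 4, 1997).
Among Nguyen, Drummond, Nakamura and Osei, by years in holy orders (higher first): Nguyen (40 years) before Drummond, Nakamura and Osei (33 years).
Among Drummond, Nakamura and Osei, alphabetically by surname: Drummond before Nakamura before Osei.
Order: Dimitriou, Nguyen, Drummond, Nakamura, Osei, Fontaine, Haddad.

Nguyen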